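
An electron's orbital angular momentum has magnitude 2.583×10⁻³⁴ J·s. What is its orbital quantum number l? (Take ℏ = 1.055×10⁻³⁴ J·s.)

l = 2

|L|/ℏ = (2.583×10⁻³⁴)/(1.055×10⁻³⁴) ≈ 2.448.
(|L|/ℏ)² = l(l+1) ≈ 5.99 ⇒ l = 2.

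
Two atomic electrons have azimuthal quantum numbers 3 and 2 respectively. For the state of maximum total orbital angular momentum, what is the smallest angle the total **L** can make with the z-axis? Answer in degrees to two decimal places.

θ_min ≈ 24.09°

Angular momentum addition gives L = |l₁ − l₂|, …, l₁ + l₂.
So L can be 1, 2, 3, 4, 5.
The maximum is L = 5, with |L_tot| = ℏ√(5·6) = √30 ℏ.
The minimum angle with z is arccos(5/√30) ≈ 24.09°.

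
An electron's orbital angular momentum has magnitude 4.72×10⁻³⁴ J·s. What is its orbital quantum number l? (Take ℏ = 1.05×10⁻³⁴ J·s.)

l = 4

|L|/ℏ = (4.72×10⁻³⁴)/(1.05×10⁻³⁴) ≈ 4.495.
(|L|/ℏ)² = l(l+1) ≈ 20.21 ⇒ l = 4.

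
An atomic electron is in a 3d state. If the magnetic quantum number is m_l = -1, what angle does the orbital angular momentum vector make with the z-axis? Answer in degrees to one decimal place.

θ ≈ 114.1°

3d means n = 3, l = 2.
|L| = ℏ√(l(l+1)) = √6 ℏ.
L_z = m_l ℏ = −1ℏ.
cos θ = L_z/|L| = -1/√6, so θ ≈ 114.1°.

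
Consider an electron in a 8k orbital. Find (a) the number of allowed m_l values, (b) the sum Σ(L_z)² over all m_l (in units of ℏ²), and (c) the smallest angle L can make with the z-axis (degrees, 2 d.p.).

15 values; Σ(L_z)² = 280 ℏ²; θ_min ≈ 20.70°

8k means n = 8, l = 7.
There are 2l+1 = 15 values of m_l.
Σ m_l² = 280, so Σ(L_z)² = 280 ℏ².
cos θ_min = 7/√56, so θ_min ≈ 20.70°.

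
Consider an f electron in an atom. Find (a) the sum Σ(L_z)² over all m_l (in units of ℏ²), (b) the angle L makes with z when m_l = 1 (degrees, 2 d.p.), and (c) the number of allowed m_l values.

An f state has l = 3.
Σ m_l² = 28, so Σ(L_z)² = 28 ℏ².
For m_l = 1: cos θ = 1/√12, θ ≈ 73.22°.
There are 2l+1 = 7 values of m_l.

Σ(L_z)² = 28 ℏ²; θ(m_l=1) ≈ 73.22°; 7 values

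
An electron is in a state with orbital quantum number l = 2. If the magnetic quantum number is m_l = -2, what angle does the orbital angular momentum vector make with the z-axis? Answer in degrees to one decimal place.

θ ≈ 144.7°

|L| = ℏ√(l(l+1)) = √6 ℏ.
L_z = m_l ℏ = −2ℏ.
cos θ = L_z/|L| = -2/√6, so θ ≈ 144.7°.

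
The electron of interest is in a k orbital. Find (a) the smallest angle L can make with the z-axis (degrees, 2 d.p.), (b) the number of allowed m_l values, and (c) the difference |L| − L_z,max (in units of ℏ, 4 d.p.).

θ_min ≈ 20.70°; 15 values; |L|−L_z,max ≈ 0.4833ℏ

A k state has l = 7.
cos θ_min = 7/√56, so θ_min ≈ 20.70°.
There are 2l+1 = 15 values of m_l.
|L| − L_z,max = (2√14 − 7)ℏ ≈ 0.4833ℏ.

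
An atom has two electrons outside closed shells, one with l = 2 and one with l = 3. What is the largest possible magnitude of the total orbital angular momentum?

|L_tot|_max = √30 ℏ ≈ 5.477ℏ

Angular momentum addition gives L = |l₁ − l₂|, …, l₁ + l₂.
L ∈ {1, 2, 3, 4, 5}.
The largest magnitude corresponds to L = 5: |L_tot| = ℏ√(5·6) = √30 ℏ.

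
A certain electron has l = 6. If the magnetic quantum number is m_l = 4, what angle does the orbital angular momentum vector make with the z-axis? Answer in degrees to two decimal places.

θ ≈ 51.89°

|L|² = l(l+1)ℏ² = 42ℏ², so |L| = √42 ℏ.
L_z = m_l ℏ = 4ℏ.
cos θ = L_z/|L| = 4/√42, so θ ≈ 51.89°.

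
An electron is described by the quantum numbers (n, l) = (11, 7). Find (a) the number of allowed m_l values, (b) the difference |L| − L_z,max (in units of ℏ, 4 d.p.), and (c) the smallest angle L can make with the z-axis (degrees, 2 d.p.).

There are 2l+1 = 15 values of m_l.
|L| − L_z,max = (2√14 − 7)ℏ ≈ 0.4833ℏ.
cos θ_min = 7/√56, so θ_min ≈ 20.70°.

15 values; |L|−L_z,max ≈ 0.4833ℏ; θ_min ≈ 20.70°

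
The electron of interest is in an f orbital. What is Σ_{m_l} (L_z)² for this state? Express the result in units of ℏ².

For an f orbital, l = 3.
The allowed m_l values are -3, -2, -1, 0, 1, 2, 3.
Summing m² from −3 to 3: Σ m_l² = 28.

Σ(L_z)² = 28 ℏ²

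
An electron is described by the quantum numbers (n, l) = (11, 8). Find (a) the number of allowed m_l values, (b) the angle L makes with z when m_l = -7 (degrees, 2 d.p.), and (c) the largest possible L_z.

There are 2l+1 = 17 values of m_l.
For m_l = -7: cos θ = -7/√72, θ ≈ 145.58°.
L_z,max = lℏ = 8ℏ.

17 values; θ(m_l=-7) ≈ 145.58°; L_z,max = 8ℏ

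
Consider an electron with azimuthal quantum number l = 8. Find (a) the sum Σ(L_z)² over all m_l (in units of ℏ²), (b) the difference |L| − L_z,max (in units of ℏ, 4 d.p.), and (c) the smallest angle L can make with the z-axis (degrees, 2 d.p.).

Σ(L_z)² = 408 ℏ²; |L|−L_z,max ≈ 0.4853ℏ; θ_min ≈ 19.47°

Σ m_l² = 408, so Σ(L_z)² = 408 ℏ².
|L| − L_z,max = (6√2 − 8)ℏ ≈ 0.4853ℏ.
cos θ_min = 8/√72, so θ_min ≈ 19.47°.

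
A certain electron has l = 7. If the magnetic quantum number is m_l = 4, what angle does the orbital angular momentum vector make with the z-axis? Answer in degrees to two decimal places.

θ ≈ 57.69°

|L| = √(l(l+1)) ℏ = 2√14 ℏ.
L_z = m_l ℏ = 4ℏ.
cos θ = L_z/|L| = 4/√56, so θ ≈ 57.69°.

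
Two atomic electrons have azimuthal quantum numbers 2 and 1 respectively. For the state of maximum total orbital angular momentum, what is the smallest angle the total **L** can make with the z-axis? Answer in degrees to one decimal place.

θ_min ≈ 30.0°

By the triangle rule, |l₁ − l₂| ≤ L ≤ l₁ + l₂.
So L can be 1, 2, 3.
The maximum is L = 3, with |L_tot| = ℏ√(3·4) = 2√3 ℏ.
The minimum angle with z is arccos(3/√12) ≈ 30.0°.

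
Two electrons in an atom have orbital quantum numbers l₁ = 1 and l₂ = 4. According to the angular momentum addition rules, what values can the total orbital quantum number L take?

By the triangle rule, |l₁ − l₂| ≤ L ≤ l₁ + l₂.
Allowed values: L = 3, 4, 5.

L = 3, 4, 5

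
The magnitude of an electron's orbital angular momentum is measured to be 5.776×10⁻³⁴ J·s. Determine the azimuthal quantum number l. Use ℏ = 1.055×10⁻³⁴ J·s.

l = 5

Dividing by ℏ: |L|/ℏ ≈ 5.475.
(|L|/ℏ)² = l(l+1) ≈ 29.97 ⇒ l = 5.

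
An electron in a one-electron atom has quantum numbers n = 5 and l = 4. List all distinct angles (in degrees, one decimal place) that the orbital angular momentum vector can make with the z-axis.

|L| = √(l(l+1)) ℏ = 2√5 ℏ.
cos θ = m_l/√20 for each m_l ∈ {-4, -3, -2, -1, 0, 1, 2, 3, 4}.

θ ∈ {26.6°, 47.9°, 63.4°, 77.1°, 90.0°, 102.9°, 116.6°, 132.1°, 153.4°}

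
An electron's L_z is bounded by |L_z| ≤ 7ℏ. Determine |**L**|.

|L| = 2√14 ℏ ≈ 7.483ℏ

Since max m_l = l, l = 7.
|L| = ℏ√(l(l+1)) = 2√14 ℏ.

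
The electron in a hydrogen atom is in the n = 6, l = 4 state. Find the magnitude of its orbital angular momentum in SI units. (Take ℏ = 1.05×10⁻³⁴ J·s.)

|L| = 4.70×10⁻³⁴ J·s

|L| = ℏ√(l(l+1)) = ℏ√(4·5) = 2√5 ℏ
Numerically, |L| = 4.472 × (1.05×10⁻³⁴ J·s) = 4.70×10⁻³⁴ J·s.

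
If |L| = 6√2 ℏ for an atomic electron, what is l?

l = 8

|L| = ℏ√(l(l+1)), so l(l+1) = 72.
The positive root is l = 8.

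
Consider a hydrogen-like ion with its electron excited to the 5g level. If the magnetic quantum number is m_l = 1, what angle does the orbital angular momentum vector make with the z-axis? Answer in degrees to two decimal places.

θ ≈ 77.08°

The 5g level has l = 4.
|L| = ℏ√(l(l+1)) = 2√5 ℏ.
L_z = m_l ℏ = 1ℏ.
cos θ = L_z/|L| = 1/√20, so θ ≈ 77.08°.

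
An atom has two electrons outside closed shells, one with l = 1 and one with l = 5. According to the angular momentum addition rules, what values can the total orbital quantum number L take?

By the triangle rule, |l₁ − l₂| ≤ L ≤ l₁ + l₂.
So L can be 4, 5, 6.

L = 4, 5, 6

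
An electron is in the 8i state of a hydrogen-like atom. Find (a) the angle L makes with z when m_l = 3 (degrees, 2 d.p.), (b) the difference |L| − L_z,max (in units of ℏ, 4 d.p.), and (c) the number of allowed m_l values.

θ(m_l=3) ≈ 62.42°; |L|−L_z,max ≈ 0.4807ℏ; 13 values

8i means n = 8, l = 6.
For m_l = 3: cos θ = 3/√42, θ ≈ 62.42°.
|L| − L_z,max = (√42 − 6)ℏ ≈ 0.4807ℏ.
There are 2l+1 = 13 values of m_l.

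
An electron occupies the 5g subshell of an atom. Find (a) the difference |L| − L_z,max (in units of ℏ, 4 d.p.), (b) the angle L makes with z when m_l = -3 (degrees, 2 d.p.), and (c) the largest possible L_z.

The 5g subshell has l = 4.
|L| − L_z,max = (2√5 − 4)ℏ ≈ 0.4721ℏ.
For m_l = -3: cos θ = -3/√20, θ ≈ 132.13°.
L_z,max = lℏ = 4ℏ.

|L|−L_z,max ≈ 0.4721ℏ; θ(m_l=-3) ≈ 132.13°; L_z,max = 4ℏ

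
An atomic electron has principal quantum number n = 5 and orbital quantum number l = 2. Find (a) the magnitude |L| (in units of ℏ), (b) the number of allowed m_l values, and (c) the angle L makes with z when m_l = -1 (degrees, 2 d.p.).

|L| = ℏ√(2·3) = √6 ℏ ≈ 2.449ℏ.
There are 2l+1 = 5 values of m_l.
For m_l = -1: cos θ = -1/√6, θ ≈ 114.09°.

|L| = √6 ℏ ≈ 2.449ℏ; 5 values; θ(m_l=-1) ≈ 114.09°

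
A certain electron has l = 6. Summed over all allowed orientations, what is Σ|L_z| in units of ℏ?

m_l runs from −6 to 6, i.e. {-6, -5, -4, -3, -2, -1, 0, 1, 2, 3, 4, 5, 6}.
Σ|m_l| = 2·6(6+1)/2 = 42.

Σ|L_z| = 42 ℏ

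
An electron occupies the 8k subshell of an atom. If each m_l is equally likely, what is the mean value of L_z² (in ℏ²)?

⟨L_z²⟩ = 18.67 ℏ²

8k means n = 8, l = 7.
m_l ∈ {-7, -6, -5, -4, -3, -2, -1, 0, 1, 2, 3, 4, 5, 6, 7}.
⟨L_z²⟩ = ℏ²·l(l+1)/3 = 18.67ℏ².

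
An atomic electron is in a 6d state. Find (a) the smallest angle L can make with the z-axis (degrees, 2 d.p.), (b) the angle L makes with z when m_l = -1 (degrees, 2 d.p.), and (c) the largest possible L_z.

6d means n = 6, l = 2.
cos θ_min = 2/√6, so θ_min ≈ 35.26°.
For m_l = -1: cos θ = -1/√6, θ ≈ 114.09°.
L_z,max = lℏ = 2ℏ.

θ_min ≈ 35.26°; θ(m_l=-1) ≈ 114.09°; L_z,max = 2ℏ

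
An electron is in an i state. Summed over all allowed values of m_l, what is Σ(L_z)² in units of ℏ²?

An i state has l = 6.
m_l ∈ {-6, -5, -4, -3, -2, -1, 0, 1, 2, 3, 4, 5, 6}.
Summing m² from −6 to 6: Σ m_l² = 182.

Σ(L_z)² = 182 ℏ²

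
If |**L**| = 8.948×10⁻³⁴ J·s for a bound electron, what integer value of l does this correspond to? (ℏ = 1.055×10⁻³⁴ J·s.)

l = 8

In units of ℏ, |L| ≈ 8.482.
Set l(l+1) = 71.94; the integer solution is l = 8.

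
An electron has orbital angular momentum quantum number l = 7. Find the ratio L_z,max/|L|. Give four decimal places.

|L| = 2√14 ℏ ≈ 7.4833ℏ, while L_z,max = lℏ = 7ℏ.
L_z,max/|L| = 7/√56 = 0.9354.

L_z,max/|L| = 0.9354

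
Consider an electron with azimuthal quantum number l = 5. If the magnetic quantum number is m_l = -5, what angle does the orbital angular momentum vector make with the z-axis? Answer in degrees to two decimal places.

|L|² = l(l+1)ℏ² = 30ℏ², so |L| = √30 ℏ.
L_z = m_l ℏ = −5ℏ.
cos θ = L_z/|L| = -5/√30, so θ ≈ 155.91°.

θ ≈ 155.91°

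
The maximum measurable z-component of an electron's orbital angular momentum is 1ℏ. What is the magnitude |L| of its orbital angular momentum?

|L| = √2 ℏ ≈ 1.414ℏ

Since max m_l = l, l = 1.
|L| = ℏ√(l(l+1)) = √2 ℏ.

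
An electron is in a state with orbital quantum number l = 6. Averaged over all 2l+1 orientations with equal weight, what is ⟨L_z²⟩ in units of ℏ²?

m_l ∈ {-6, -5, -4, -3, -2, -1, 0, 1, 2, 3, 4, 5, 6}.
⟨L_z²⟩ = ℏ²·(Σ m_l²)/(2l+1) = ℏ²·182/13 = 14ℏ².

⟨L_z²⟩ = 14 ℏ²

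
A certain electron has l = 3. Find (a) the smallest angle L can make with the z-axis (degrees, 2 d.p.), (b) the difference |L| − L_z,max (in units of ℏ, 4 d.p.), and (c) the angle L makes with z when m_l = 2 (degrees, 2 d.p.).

θ_min ≈ 30.00°; |L|−L_z,max ≈ 0.4641ℏ; θ(m_l=2) ≈ 54.74°

cos θ_min = 3/√12, so θ_min ≈ 30.00°.
|L| − L_z,max = (2√3 − 3)ℏ ≈ 0.4641ℏ.
For m_l = 2: cos θ = 2/√12, θ ≈ 54.74°.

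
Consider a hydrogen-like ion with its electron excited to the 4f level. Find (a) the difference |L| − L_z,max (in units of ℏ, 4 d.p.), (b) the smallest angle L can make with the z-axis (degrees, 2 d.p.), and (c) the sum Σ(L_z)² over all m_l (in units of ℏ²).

|L|−L_z,max ≈ 0.4641ℏ; θ_min ≈ 30.00°; Σ(L_z)² = 28 ℏ²

The 4f level has l = 3.
|L| − L_z,max = (2√3 − 3)ℏ ≈ 0.4641ℏ.
cos θ_min = 3/√12, so θ_min ≈ 30.00°.
Σ m_l² = 28, so Σ(L_z)² = 28 ℏ².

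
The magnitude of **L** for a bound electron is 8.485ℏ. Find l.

(|L|/ℏ)² = l(l+1) = 72.
l² + l − 72 = 0 ⇒ l = 8.

l = 8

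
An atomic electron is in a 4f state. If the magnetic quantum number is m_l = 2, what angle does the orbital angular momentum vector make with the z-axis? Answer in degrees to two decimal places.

θ ≈ 54.74°

For 4f, l = 3.
|L| = √(l(l+1)) ℏ = 2√3 ℏ.
L_z = m_l ℏ = 2ℏ.
cos θ = L_z/|L| = 2/√12, so θ ≈ 54.74°.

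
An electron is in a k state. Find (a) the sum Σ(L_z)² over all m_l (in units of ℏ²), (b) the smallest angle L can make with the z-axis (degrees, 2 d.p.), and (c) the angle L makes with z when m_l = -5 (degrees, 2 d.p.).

Σ(L_z)² = 280 ℏ²; θ_min ≈ 20.70°; θ(m_l=-5) ≈ 131.92°

The letter k corresponds to l = 7.
Σ m_l² = 280, so Σ(L_z)² = 280 ℏ².
cos θ_min = 7/√56, so θ_min ≈ 20.70°.
For m_l = -5: cos θ = -5/√56, θ ≈ 131.92°.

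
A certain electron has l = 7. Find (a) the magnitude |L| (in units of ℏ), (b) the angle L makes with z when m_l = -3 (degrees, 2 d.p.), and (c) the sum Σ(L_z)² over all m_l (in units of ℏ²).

|L| = ℏ√(7·8) = 2√14 ℏ ≈ 7.483ℏ.
For m_l = -3: cos θ = -3/√56, θ ≈ 113.63°.
Σ m_l² = 280, so Σ(L_z)² = 280 ℏ².

|L| = 2√14 ℏ ≈ 7.483ℏ; θ(m_l=-3) ≈ 113.63°; Σ(L_z)² = 280 ℏ²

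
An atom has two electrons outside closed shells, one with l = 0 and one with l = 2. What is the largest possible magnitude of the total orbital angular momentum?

By the triangle rule, |l₁ − l₂| ≤ L ≤ l₁ + l₂.
Allowed values: L = 2.
The largest magnitude corresponds to L = 2: |L_tot| = ℏ√(2·3) = √6 ℏ.

|L_tot|_max = √6 ℏ ≈ 2.449ℏ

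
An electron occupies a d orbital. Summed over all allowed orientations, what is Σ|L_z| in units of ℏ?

Σ|L_z| = 6 ℏ

A d state has l = 2.
m_l runs from −2 to 2, i.e. {-2, -1, 0, 1, 2}.
Σ|m_l| = 2(1+2+…+2) = 6.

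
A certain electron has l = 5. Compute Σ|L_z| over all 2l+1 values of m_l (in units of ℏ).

Σ|L_z| = 30 ℏ

m_l ∈ {-5, -4, -3, -2, -1, 0, 1, 2, 3, 4, 5}.
Σ|m_l| = 2(1+2+…+5) = 30.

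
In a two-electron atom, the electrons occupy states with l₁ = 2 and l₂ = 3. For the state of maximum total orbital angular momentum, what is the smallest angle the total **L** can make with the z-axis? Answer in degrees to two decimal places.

The total orbital quantum number L ranges from |l₁ − l₂| to l₁ + l₂ in integer steps.
So L can be 1, 2, 3, 4, 5.
The maximum is L = 5, with |L_tot| = ℏ√(5·6) = √30 ℏ.
The minimum angle with z is arccos(5/√30) ≈ 24.09°.

θ_min ≈ 24.09°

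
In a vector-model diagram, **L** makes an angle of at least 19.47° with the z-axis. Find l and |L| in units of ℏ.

l = 8, |L| = 6√2 ℏ ≈ 8.485ℏ

cos²θ_min = l/(l+1) = 0.8889.
l = cos²θ/sin²θ ≈ 8.
Then |L| = ℏ√(8·9) = 6√2 ℏ.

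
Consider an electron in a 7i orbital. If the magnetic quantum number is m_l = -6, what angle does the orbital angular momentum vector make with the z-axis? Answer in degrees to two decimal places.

The 7i subshell has l = 6.
|L|² = l(l+1)ℏ² = 42ℏ², so |L| = √42 ℏ.
L_z = m_l ℏ = −6ℏ.
cos θ = L_z/|L| = -6/√42, so θ ≈ 157.79°.

θ ≈ 157.79°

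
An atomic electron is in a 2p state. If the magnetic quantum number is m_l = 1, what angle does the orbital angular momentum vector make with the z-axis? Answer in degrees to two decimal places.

θ ≈ 45.00°

The 2p subshell has l = 1.
|L| = ℏ√(l(l+1)) = √2 ℏ.
L_z = m_l ℏ = 1ℏ.
cos θ = L_z/|L| = 1/√2, so θ ≈ 45.00°.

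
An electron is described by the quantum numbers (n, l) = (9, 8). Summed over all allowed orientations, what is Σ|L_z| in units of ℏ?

Σ|L_z| = 72 ℏ

The allowed m_l values are -8, -7, -6, -5, -4, -3, -2, -1, 0, 1, 2, 3, 4, 5, 6, 7, 8.
Σ|m_l| = 2·8(8+1)/2 = 72.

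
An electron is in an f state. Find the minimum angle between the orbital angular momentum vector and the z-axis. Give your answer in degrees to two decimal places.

The letter f corresponds to l = 3.
|L|² = l(l+1)ℏ² = 12ℏ², so |L| = 2√3 ℏ.
The smallest angle corresponds to the largest L_z, i.e. m_l = l = 3, giving L_z = 3ℏ.
cos θ_min = 3/√12, so θ_min ≈ 30.00°.

θ_min ≈ 30.00°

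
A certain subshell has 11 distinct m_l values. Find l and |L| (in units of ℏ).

Since there are 2l+1 = 11 values of m_l, l = 5.
Then |L| = √(l(l+1)) ℏ = √30 ℏ.

l = 5, |L| = √30 ℏ ≈ 5.477ℏ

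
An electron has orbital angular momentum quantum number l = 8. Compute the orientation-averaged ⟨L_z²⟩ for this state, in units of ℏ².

The allowed m_l values are -8, -7, -6, -5, -4, -3, -2, -1, 0, 1, 2, 3, 4, 5, 6, 7, 8.
Average of L_z² over 17 states: 408/17 ℏ² = 24 ℏ².

⟨L_z²⟩ = 24 ℏ²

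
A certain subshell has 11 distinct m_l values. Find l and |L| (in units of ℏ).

l = 5, |L| = √30 ℏ ≈ 5.477ℏ

11 = 2l + 1, so l = (11−1)/2 = 5.
|L| = ℏ√(l(l+1)) = ℏ√(5·6) = √30 ℏ.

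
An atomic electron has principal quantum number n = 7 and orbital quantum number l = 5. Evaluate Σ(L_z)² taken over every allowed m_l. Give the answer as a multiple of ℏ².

Σ(L_z)² = 110 ℏ²

m_l ∈ {-5, -4, -3, -2, -1, 0, 1, 2, 3, 4, 5}.
Summing m² from −5 to 5: Σ m_l² = 110.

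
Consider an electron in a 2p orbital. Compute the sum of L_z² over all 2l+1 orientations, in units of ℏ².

Σ(L_z)² = 2 ℏ²

For 2p, l = 1.
m_l runs from −1 to 1, i.e. {-1, 0, 1}.
Σ m_l² = 2·(1) = 2.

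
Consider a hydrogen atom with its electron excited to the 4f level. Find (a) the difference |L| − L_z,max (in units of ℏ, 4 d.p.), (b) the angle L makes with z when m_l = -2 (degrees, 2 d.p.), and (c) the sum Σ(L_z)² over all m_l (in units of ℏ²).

|L|−L_z,max ≈ 0.4641ℏ; θ(m_l=-2) ≈ 125.26°; Σ(L_z)² = 28 ℏ²

The 4f level has l = 3.
|L| − L_z,max = (2√3 − 3)ℏ ≈ 0.4641ℏ.
For m_l = -2: cos θ = -2/√12, θ ≈ 125.26°.
Σ m_l² = 28, so Σ(L_z)² = 28 ℏ².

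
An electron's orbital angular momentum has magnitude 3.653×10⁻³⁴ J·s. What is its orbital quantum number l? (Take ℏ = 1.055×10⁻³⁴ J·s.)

l = 3

In units of ℏ, |L| ≈ 3.463.
l(l+1) ≈ 3.463² ≈ 11.99, so l = 3.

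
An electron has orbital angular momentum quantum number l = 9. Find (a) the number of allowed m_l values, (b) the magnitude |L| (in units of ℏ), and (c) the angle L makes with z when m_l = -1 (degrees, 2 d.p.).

19 values; |L| = 3√10 ℏ ≈ 9.487ℏ; θ(m_l=-1) ≈ 96.05°

There are 2l+1 = 19 values of m_l.
|L| = ℏ√(9·10) = 3√10 ℏ ≈ 9.487ℏ.
For m_l = -1: cos θ = -1/√90, θ ≈ 96.05°.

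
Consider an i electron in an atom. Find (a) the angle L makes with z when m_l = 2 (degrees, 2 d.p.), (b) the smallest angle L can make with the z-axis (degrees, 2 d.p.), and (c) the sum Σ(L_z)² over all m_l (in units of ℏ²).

The letter i corresponds to l = 6.
For m_l = 2: cos θ = 2/√42, θ ≈ 72.02°.
cos θ_min = 6/√42, so θ_min ≈ 22.21°.
Σ m_l² = 182, so Σ(L_z)² = 182 ℏ².

θ(m_l=2) ≈ 72.02°; θ_min ≈ 22.21°; Σ(L_z)² = 182 ℏ²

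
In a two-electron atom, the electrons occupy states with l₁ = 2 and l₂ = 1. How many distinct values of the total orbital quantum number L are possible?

The total orbital quantum number L ranges from |l₁ − l₂| to l₁ + l₂ in integer steps.
So L can be 1, 2, 3.
That is 3 values.

3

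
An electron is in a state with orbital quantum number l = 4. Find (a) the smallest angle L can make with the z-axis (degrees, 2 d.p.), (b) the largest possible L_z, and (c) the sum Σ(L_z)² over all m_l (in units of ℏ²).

θ_min ≈ 26.57°; L_z,max = 4ℏ; Σ(L_z)² = 60 ℏ²

cos θ_min = 4/√20, so θ_min ≈ 26.57°.
L_z,max = lℏ = 4ℏ.
Σ m_l² = 60, so Σ(L_z)² = 60 ℏ².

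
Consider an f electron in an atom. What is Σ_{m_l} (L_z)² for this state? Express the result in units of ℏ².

Σ(L_z)² = 28 ℏ²

An f state has l = 3.
m_l runs from −3 to 3, i.e. {-3, -2, -1, 0, 1, 2, 3}.
Σ m_l² = l(l+1)(2l+1)/3 = 3·4·7/3 = 28.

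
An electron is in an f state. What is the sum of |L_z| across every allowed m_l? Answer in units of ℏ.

The letter f corresponds to l = 3.
m_l runs from −3 to 3, i.e. {-3, -2, -1, 0, 1, 2, 3}.
Σ|m_l| = l(l+1) = 12.

Σ|L_z| = 12 ℏ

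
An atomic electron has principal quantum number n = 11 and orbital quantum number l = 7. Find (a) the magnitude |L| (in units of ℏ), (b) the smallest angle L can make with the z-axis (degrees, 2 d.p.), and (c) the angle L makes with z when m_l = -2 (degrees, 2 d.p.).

|L| = 2√14 ℏ ≈ 7.483ℏ; θ_min ≈ 20.70°; θ(m_l=-2) ≈ 105.50°

|L| = ℏ√(7·8) = 2√14 ℏ ≈ 7.483ℏ.
cos θ_min = 7/√56, so θ_min ≈ 20.70°.
For m_l = -2: cos θ = -2/√56, θ ≈ 105.50°.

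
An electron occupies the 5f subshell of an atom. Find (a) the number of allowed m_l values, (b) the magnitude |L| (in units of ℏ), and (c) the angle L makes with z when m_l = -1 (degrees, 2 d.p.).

7 values; |L| = 2√3 ℏ ≈ 3.464ℏ; θ(m_l=-1) ≈ 106.78°

5f means n = 5, l = 3.
There are 2l+1 = 7 values of m_l.
|L| = ℏ√(3·4) = 2√3 ℏ ≈ 3.464ℏ.
For m_l = -1: cos θ = -1/√12, θ ≈ 106.78°.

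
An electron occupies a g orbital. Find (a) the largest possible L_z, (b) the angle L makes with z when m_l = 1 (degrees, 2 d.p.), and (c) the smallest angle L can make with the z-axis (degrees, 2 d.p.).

L_z,max = 4ℏ; θ(m_l=1) ≈ 77.08°; θ_min ≈ 26.57°

For a g orbital, l = 4.
L_z,max = lℏ = 4ℏ.
For m_l = 1: cos θ = 1/√20, θ ≈ 77.08°.
cos θ_min = 4/√20, so θ_min ≈ 26.57°.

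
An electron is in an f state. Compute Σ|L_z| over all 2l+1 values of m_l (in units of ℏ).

Σ|L_z| = 12 ℏ

For an f orbital, l = 3.
m_l runs from −3 to 3, i.e. {-3, -2, -1, 0, 1, 2, 3}.
Σ|m_l| = 2(1+2+…+3) = 12.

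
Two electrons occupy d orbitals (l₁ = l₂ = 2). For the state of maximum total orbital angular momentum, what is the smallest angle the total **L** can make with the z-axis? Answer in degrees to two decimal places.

θ_min ≈ 26.57°

Angular momentum addition gives L = |l₁ − l₂|, …, l₁ + l₂.
So L can be 0, 1, 2, 3, 4.
The maximum is L = 4, with |L_tot| = ℏ√(4·5) = 2√5 ℏ.
The minimum angle with z is arccos(4/√20) ≈ 26.57°.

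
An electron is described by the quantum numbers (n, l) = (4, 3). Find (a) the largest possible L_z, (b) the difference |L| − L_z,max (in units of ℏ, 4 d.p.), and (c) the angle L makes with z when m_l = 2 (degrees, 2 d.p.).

L_z,max = lℏ = 3ℏ.
|L| − L_z,max = (2√3 − 3)ℏ ≈ 0.4641ℏ.
For m_l = 2: cos θ = 2/√12, θ ≈ 54.74°.

L_z,max = 3ℏ; |L|−L_z,max ≈ 0.4641ℏ; θ(m_l=2) ≈ 54.74°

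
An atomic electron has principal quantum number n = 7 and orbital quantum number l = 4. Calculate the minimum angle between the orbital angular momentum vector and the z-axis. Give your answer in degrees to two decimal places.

|L| = ℏ√(l(l+1)) = 2√5 ℏ.
The smallest angle corresponds to the largest L_z, i.e. m_l = l = 4, giving L_z = 4ℏ.
cos θ_min = 4/√20, so θ_min ≈ 26.57°.

θ_min ≈ 26.57°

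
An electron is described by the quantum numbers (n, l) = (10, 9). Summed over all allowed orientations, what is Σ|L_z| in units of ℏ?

m_l runs from −9 to 9, i.e. {-9, -8, -7, -6, -5, -4, -3, -2, -1, 0, 1, 2, 3, 4, 5, 6, 7, 8, 9}.
Σ|m_l| = l(l+1) = 90.

Σ|L_z| = 90 ℏ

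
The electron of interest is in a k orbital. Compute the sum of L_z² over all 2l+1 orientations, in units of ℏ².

For a k orbital, l = 7.
m_l ∈ {-7, -6, -5, -4, -3, -2, -1, 0, 1, 2, 3, 4, 5, 6, 7}.
Σ m_l² = l(l+1)(2l+1)/3 = 7·8·15/3 = 280.

Σ(L_z)² = 280 ℏ²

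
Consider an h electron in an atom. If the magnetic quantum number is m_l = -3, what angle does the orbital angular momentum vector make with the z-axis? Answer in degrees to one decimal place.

The letter h corresponds to l = 5.
|L| = ℏ√(l(l+1)) = √30 ℏ.
L_z = m_l ℏ = −3ℏ.
cos θ = L_z/|L| = -3/√30, so θ ≈ 123.2°.

θ ≈ 123.2°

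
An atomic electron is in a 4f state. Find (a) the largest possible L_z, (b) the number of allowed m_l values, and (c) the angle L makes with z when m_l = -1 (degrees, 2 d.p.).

For 4f, l = 3.
L_z,max = lℏ = 3ℏ.
There are 2l+1 = 7 values of m_l.
For m_l = -1: cos θ = -1/√12, θ ≈ 106.78°.

L_z,max = 3ℏ; 7 values; θ(m_l=-1) ≈ 106.78°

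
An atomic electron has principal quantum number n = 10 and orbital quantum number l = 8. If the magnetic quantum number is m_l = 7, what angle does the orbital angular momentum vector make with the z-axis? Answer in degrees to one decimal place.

θ ≈ 34.4°

|L|² = l(l+1)ℏ² = 72ℏ², so |L| = 6√2 ℏ.
L_z = m_l ℏ = 7ℏ.
cos θ = L_z/|L| = 7/√72, so θ ≈ 34.4°.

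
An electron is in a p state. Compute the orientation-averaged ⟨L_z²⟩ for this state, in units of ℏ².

⟨L_z²⟩ = 0.6667 ℏ²

The letter p corresponds to l = 1.
The allowed m_l values are -1, 0, 1.
Average of L_z² over 3 states: 2/3 ℏ² = 0.6667 ℏ².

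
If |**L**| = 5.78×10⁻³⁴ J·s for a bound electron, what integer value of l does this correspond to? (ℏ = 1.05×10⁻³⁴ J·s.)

|L|/ℏ = (5.78×10⁻³⁴)/(1.05×10⁻³⁴) ≈ 5.505.
(|L|/ℏ)² = l(l+1) ≈ 30.30 ⇒ l = 5.

l = 5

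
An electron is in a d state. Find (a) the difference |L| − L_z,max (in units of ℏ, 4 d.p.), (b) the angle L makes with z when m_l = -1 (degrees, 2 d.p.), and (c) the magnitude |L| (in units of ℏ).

|L|−L_z,max ≈ 0.4495ℏ; θ(m_l=-1) ≈ 114.09°; |L| = √6 ℏ ≈ 2.449ℏ

For a d orbital, l = 2.
|L| − L_z,max = (√6 − 2)ℏ ≈ 0.4495ℏ.
For m_l = -1: cos θ = -1/√6, θ ≈ 114.09°.
|L| = ℏ√(2·3) = √6 ℏ ≈ 2.449ℏ.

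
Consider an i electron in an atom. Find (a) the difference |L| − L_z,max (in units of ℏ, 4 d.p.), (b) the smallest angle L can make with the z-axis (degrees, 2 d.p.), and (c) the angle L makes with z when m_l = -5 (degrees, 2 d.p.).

|L|−L_z,max ≈ 0.4807ℏ; θ_min ≈ 22.21°; θ(m_l=-5) ≈ 140.49°

An i state has l = 6.
|L| − L_z,max = (√42 − 6)ℏ ≈ 0.4807ℏ.
cos θ_min = 6/√42, so θ_min ≈ 22.21°.
For m_l = -5: cos θ = -5/√42, θ ≈ 140.49°.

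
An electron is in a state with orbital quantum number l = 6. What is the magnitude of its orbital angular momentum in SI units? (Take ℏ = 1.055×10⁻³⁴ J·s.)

|L| = ℏ√(l(l+1)) = ℏ√(6·7) = √42 ℏ
Numerically, |L| = 6.481 × (1.055×10⁻³⁴ J·s) = 6.837×10⁻³⁴ J·s.

|L| = 6.837×10⁻³⁴ J·s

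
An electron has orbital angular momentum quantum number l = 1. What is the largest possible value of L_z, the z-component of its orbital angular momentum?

L_z = m_l ℏ with m_l ∈ {−1, …, 1}; the maximum is m_l = 1.

L_z,max = 1ℏ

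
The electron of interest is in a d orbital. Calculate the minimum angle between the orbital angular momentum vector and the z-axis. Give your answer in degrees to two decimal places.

The letter d corresponds to l = 2.
|L|² = l(l+1)ℏ² = 6ℏ², so |L| = √6 ℏ.
The smallest angle corresponds to the largest L_z, i.e. m_l = l = 2, giving L_z = 2ℏ.
cos θ_min = 2/√6, so θ_min ≈ 35.26°.

θ_min ≈ 35.26°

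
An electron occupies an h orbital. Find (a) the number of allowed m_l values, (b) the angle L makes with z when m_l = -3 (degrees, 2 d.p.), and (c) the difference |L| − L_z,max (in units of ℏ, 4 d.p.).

An h state has l = 5.
There are 2l+1 = 11 values of m_l.
For m_l = -3: cos θ = -3/√30, θ ≈ 123.21°.
|L| − L_z,max = (√30 − 5)ℏ ≈ 0.4772ℏ.

11 values; θ(m_l=-3) ≈ 123.21°; |L|−L_z,max ≈ 0.4772ℏ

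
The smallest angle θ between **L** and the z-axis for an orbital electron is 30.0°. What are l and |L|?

cos²θ_min = l/(l+1) = 0.7500.
Thus l = 0.7500/(1 − 0.7500) ≈ 3.
Then |L| = ℏ√(3·4) = 2√3 ℏ.

l = 3, |L| = 2√3 ℏ ≈ 3.464ℏ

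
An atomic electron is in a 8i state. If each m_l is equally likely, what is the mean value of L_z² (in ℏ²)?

8i means n = 8, l = 6.
The allowed m_l values are -6, -5, -4, -3, -2, -1, 0, 1, 2, 3, 4, 5, 6.
⟨L_z²⟩ = ℏ²·l(l+1)/3 = 14ℏ².

⟨L_z²⟩ = 14 ℏ²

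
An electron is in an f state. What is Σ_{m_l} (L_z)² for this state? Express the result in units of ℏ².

Σ(L_z)² = 28 ℏ²

For an f orbital, l = 3.
m_l ∈ {-3, -2, -1, 0, 1, 2, 3}.
Summing m² from −3 to 3: Σ m_l² = 28.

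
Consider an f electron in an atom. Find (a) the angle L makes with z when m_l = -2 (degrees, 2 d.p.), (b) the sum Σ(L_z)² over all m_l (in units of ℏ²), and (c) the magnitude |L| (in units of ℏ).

θ(m_l=-2) ≈ 125.26°; Σ(L_z)² = 28 ℏ²; |L| = 2√3 ℏ ≈ 3.464ℏ

An f state has l = 3.
For m_l = -2: cos θ = -2/√12, θ ≈ 125.26°.
Σ m_l² = 28, so Σ(L_z)² = 28 ℏ².
|L| = ℏ√(3·4) = 2√3 ℏ ≈ 3.464ℏ.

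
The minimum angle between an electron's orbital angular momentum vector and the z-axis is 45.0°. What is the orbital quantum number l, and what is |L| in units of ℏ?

At minimum angle, m_l = l, so cos θ = l/√(l(l+1)); cos²θ = l/(l+1) = 0.5000.
Thus l = 0.5000/(1 − 0.5000) ≈ 1.
Then |L| = ℏ√(1·2) = √2 ℏ.

l = 1, |L| = √2 ℏ ≈ 1.414ℏ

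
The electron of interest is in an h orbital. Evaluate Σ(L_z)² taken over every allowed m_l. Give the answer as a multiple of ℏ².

An h state has l = 5.
m_l ∈ {-5, -4, -3, -2, -1, 0, 1, 2, 3, 4, 5}.
Σ m_l² = l(l+1)(2l+1)/3 = 5·6·11/3 = 110.

Σ(L_z)² = 110 ℏ²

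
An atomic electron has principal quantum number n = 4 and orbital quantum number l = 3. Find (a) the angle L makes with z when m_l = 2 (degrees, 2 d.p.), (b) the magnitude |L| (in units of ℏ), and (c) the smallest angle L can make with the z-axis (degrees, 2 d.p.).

For m_l = 2: cos θ = 2/√12, θ ≈ 54.74°.
|L| = ℏ√(3·4) = 2√3 ℏ ≈ 3.464ℏ.
cos θ_min = 3/√12, so θ_min ≈ 30.00°.

θ(m_l=2) ≈ 54.74°; |L| = 2√3 ℏ ≈ 3.464ℏ; θ_min ≈ 30.00°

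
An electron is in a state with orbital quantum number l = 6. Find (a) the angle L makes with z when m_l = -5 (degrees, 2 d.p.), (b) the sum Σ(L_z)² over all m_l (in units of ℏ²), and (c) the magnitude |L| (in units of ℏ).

For m_l = -5: cos θ = -5/√42, θ ≈ 140.49°.
Σ m_l² = 182, so Σ(L_z)² = 182 ℏ².
|L| = ℏ√(6·7) = √42 ℏ ≈ 6.481ℏ.

θ(m_l=-5) ≈ 140.49°; Σ(L_z)² = 182 ℏ²; |L| = √42 ℏ ≈ 6.481ℏ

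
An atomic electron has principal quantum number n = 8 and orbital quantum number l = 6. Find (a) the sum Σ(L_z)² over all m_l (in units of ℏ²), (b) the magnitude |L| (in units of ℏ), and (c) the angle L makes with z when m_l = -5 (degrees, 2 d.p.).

Σ(L_z)² = 182 ℏ²; |L| = √42 ℏ ≈ 6.481ℏ; θ(m_l=-5) ≈ 140.49°

Σ m_l² = 182, so Σ(L_z)² = 182 ℏ².
|L| = ℏ√(6·7) = √42 ℏ ≈ 6.481ℏ.
For m_l = -5: cos θ = -5/√42, θ ≈ 140.49°.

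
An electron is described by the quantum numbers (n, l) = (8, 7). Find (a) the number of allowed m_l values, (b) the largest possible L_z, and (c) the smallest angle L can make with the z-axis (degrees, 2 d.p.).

There are 2l+1 = 15 values of m_l.
L_z,max = lℏ = 7ℏ.
cos θ_min = 7/√56, so θ_min ≈ 20.70°.

15 values; L_z,max = 7ℏ; θ_min ≈ 20.70°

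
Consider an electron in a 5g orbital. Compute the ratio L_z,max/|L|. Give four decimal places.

The 5g subshell has l = 4.
|L| = 2√5 ℏ ≈ 4.4721ℏ, while L_z,max = lℏ = 4ℏ.
L_z,max/|L| = 4/√20 = 0.8944.

L_z,max/|L| = 0.8944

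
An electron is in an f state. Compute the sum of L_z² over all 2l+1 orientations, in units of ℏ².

For an f orbital, l = 3.
m_l ∈ {-3, -2, -1, 0, 1, 2, 3}.
Summing m² from −3 to 3: Σ m_l² = 28.

Σ(L_z)² = 28 ℏ²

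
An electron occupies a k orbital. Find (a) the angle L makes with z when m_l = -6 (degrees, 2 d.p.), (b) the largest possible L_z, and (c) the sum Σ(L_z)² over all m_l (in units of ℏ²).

θ(m_l=-6) ≈ 143.30°; L_z,max = 7ℏ; Σ(L_z)² = 280 ℏ²

For a k orbital, l = 7.
For m_l = -6: cos θ = -6/√56, θ ≈ 143.30°.
L_z,max = lℏ = 7ℏ.
Σ m_l² = 280, so Σ(L_z)² = 280 ℏ².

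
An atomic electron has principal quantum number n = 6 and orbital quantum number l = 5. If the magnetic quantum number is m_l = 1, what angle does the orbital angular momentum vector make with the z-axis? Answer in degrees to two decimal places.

|L| = ℏ√(l(l+1)) = √30 ℏ.
L_z = m_l ℏ = 1ℏ.
cos θ = L_z/|L| = 1/√30, so θ ≈ 79.48°.

θ ≈ 79.48°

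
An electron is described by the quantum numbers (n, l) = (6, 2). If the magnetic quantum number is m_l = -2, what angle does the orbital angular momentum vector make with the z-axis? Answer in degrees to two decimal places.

θ ≈ 144.74°

|L| = ℏ√(l(l+1)) = √6 ℏ.
L_z = m_l ℏ = −2ℏ.
cos θ = L_z/|L| = -2/√6, so θ ≈ 144.74°.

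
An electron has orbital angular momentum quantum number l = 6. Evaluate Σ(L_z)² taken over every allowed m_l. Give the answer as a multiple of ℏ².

The allowed m_l values are -6, -5, -4, -3, -2, -1, 0, 1, 2, 3, 4, 5, 6.
Σ m_l² = 2·(1 + 4 + 9 + 16 + 25 + 36) = 182.

Σ(L_z)² = 182 ℏ²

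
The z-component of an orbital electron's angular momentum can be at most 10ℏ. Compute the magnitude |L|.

|L| = √110 ℏ ≈ 10.488ℏ

L_z,max = lℏ, so l = 10.
|L| = ℏ√(l(l+1)) = √110 ℏ.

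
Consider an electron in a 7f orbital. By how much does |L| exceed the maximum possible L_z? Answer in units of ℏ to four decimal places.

The 7f subshell has l = 3.
|L| = 2√3 ℏ ≈ 3.4641ℏ, while L_z,max = lℏ = 3ℏ.
The difference is (2√3 − 3)ℏ ≈ 0.4641ℏ.

|L| − L_z,max ≈ 0.4641ℏ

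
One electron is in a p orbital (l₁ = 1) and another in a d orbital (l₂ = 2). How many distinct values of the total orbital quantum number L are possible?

3

L runs from |1 − 2| = 1 to 1 + 2 = 3.
So L can be 1, 2, 3.
That is 3 values.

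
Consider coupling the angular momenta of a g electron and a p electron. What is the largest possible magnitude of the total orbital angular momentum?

Angular momentum addition gives L = |l₁ − l₂|, …, l₁ + l₂.
Allowed values: L = 3, 4, 5.
The largest magnitude corresponds to L = 5: |L_tot| = ℏ√(5·6) = √30 ℏ.

|L_tot|_max = √30 ℏ ≈ 5.477ℏ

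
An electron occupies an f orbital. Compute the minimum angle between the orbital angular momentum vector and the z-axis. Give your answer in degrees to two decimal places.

θ_min ≈ 30.00°

For an f orbital, l = 3.
|L|² = l(l+1)ℏ² = 12ℏ², so |L| = 2√3 ℏ.
The smallest angle corresponds to the largest L_z, i.e. m_l = l = 3, giving L_z = 3ℏ.
cos θ_min = 3/√12, so θ_min ≈ 30.00°.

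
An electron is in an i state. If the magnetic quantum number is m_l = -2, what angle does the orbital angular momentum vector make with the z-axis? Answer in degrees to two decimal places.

The letter i corresponds to l = 6.
|L| = ℏ√(l(l+1)) = √42 ℏ.
L_z = m_l ℏ = −2ℏ.
cos θ = L_z/|L| = -2/√42, so θ ≈ 107.98°.

θ ≈ 107.98°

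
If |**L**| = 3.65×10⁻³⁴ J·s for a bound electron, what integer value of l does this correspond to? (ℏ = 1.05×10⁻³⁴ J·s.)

Dividing by ℏ: |L|/ℏ ≈ 3.476.
Set l(l+1) = 12.08; the integer solution is l = 3.

l = 3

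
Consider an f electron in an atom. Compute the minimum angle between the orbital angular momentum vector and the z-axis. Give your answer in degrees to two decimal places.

θ_min ≈ 30.00°

For an f orbital, l = 3.
|L|² = l(l+1)ℏ² = 12ℏ², so |L| = 2√3 ℏ.
The smallest angle corresponds to the largest L_z, i.e. m_l = l = 3, giving L_z = 3ℏ.
cos θ_min = 3/√12, so θ_min ≈ 30.00°.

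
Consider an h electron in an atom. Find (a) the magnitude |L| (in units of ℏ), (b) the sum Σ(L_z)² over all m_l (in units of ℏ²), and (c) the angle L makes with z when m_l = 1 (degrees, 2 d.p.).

|L| = √30 ℏ ≈ 5.477ℏ; Σ(L_z)² = 110 ℏ²; θ(m_l=1) ≈ 79.48°

An h state has l = 5.
|L| = ℏ√(5·6) = √30 ℏ ≈ 5.477ℏ.
Σ m_l² = 110, so Σ(L_z)² = 110 ℏ².
For m_l = 1: cos θ = 1/√30, θ ≈ 79.48°.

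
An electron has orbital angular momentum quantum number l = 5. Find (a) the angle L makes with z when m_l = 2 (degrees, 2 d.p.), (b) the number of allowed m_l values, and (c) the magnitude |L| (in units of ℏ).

For m_l = 2: cos θ = 2/√30, θ ≈ 68.58°.
There are 2l+1 = 11 values of m_l.
|L| = ℏ√(5·6) = √30 ℏ ≈ 5.477ℏ.

θ(m_l=2) ≈ 68.58°; 11 values; |L| = √30 ℏ ≈ 5.477ℏ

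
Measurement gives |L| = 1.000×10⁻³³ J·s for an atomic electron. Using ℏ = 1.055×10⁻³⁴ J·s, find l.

l = 9

Dividing by ℏ: |L|/ℏ ≈ 9.479.
Set l(l+1) = 89.85; the integer solution is l = 9.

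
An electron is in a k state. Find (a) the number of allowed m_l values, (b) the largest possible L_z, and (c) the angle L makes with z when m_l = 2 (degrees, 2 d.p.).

For a k orbital, l = 7.
There are 2l+1 = 15 values of m_l.
L_z,max = lℏ = 7ℏ.
For m_l = 2: cos θ = 2/√56, θ ≈ 74.50°.

15 values; L_z,max = 7ℏ; θ(m_l=2) ≈ 74.50°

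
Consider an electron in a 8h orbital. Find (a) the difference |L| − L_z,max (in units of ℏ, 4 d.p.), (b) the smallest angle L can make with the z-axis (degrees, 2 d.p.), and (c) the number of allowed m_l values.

The 8h subshell has l = 5.
|L| − L_z,max = (√30 − 5)ℏ ≈ 0.4772ℏ.
cos θ_min = 5/√30, so θ_min ≈ 24.09°.
There are 2l+1 = 11 values of m_l.

|L|−L_z,max ≈ 0.4772ℏ; θ_min ≈ 24.09°; 11 values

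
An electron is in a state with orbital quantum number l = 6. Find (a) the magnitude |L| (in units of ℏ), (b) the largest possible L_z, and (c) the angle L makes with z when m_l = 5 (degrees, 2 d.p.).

|L| = √42 ℏ ≈ 6.481ℏ; L_z,max = 6ℏ; θ(m_l=5) ≈ 39.51°

|L| = ℏ√(6·7) = √42 ℏ ≈ 6.481ℏ.
L_z,max = lℏ = 6ℏ.
For m_l = 5: cos θ = 5/√42, θ ≈ 39.51°.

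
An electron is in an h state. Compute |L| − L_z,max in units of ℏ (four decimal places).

The letter h corresponds to l = 5.
|L| = √30 ℏ ≈ 5.4772ℏ, while L_z,max = lℏ = 5ℏ.
The difference is (√30 − 5)ℏ ≈ 0.4772ℏ.

|L| − L_z,max ≈ 0.4772ℏ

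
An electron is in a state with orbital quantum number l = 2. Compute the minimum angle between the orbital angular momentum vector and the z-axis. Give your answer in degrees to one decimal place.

|L|² = l(l+1)ℏ² = 6ℏ², so |L| = √6 ℏ.
The smallest angle corresponds to the largest L_z, i.e. m_l = l = 2, giving L_z = 2ℏ.
cos θ_min = 2/√6, so θ_min ≈ 35.3°.

θ_min ≈ 35.3°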